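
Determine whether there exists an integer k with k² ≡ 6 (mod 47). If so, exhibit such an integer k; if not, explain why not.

k = 37

k = 37 works: 37² = 1369, and 1369 − 6 = 1363 = 29·47.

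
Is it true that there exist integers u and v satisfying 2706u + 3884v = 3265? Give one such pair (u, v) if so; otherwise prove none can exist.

No, no such integers exist.

gcd(2706, 3884) = 2, so every integer of the form 2706u + 3884v is a multiple of 2.
But 3265 = 2·1632 + 1, so 2 ∤ 3265.
Hence no integers u, v satisfy the equation.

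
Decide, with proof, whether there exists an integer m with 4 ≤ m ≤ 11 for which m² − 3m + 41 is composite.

m = 7

At m = 7: 7² − 3·7 + 41 = 69 = 3·23, which is composite.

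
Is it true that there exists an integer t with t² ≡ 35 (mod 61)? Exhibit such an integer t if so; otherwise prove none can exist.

61 is prime, so by Euler's criterion 35 is a square mod 61 iff 35^((61−1)/2) = 35^30 ≡ 1 (mod 61).
Repeated squaring mod 61: 35^2 = 1225 ≡ 5; 35^4 ≡ 5² = 25 ≡ 25; 35^8 ≡ 25² = 625 ≡ 15; 35^16 ≡ 15² = 225 ≡ 42.
Since 30 = 16 + 8 + 4 + 2, 35^30 ≡ 42 · 15 · 25 · 5; multiplying out mod 61: 42·15 = 630 ≡ 20, then 20·25 = 500 ≡ 12, then 12·5 = 60 ≡ 60. Thus 35^30 ≡ 60 ≡ −1 (mod 61).
By Euler's criterion 35 is a quadratic non-residue mod 61: no t satisfies t² ≡ 35 (mod 61).

No such integer exists.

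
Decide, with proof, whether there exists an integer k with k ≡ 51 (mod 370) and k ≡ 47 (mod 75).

Both moduli are multiples of 5 = gcd(370, 75), so any solution would satisfy k ≡ 51 and k ≡ 47 modulo 5 simultaneously.
These are incompatible: 51 − 47 = 4 is not divisible by 5.
Hence the system has no solution.

There is no such integer.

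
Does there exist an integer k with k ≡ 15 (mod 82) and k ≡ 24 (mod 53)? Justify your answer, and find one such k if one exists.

k = 3787

Since 82 and 53 share no common factor, CRT says the pair of congruences has a solution (unique mod 4346).
Any solution of the first congruence is k = 15 + 82t; substituting into the second, 82t ≡ 24 − 15 ≡ 9 (mod 53).
82 ≡ 29 (mod 53), so this reads 29t ≡ 9 (mod 53). Since 29·11 = 319 = 6·53 + 1, the inverse of 29 mod 53 is 11.
Therefore t ≡ 11·9 = 99 ≡ 46 (mod 53).
With t = 46: k = 15 + 82·46 = 3787.
Indeed 3787 ≡ 15 (mod 82) and 3787 ≡ 24 (mod 53).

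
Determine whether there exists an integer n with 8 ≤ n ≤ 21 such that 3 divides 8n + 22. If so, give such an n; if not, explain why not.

For n = 8, 9 the values 86, 94 are not multiples of 3. At n = 10 we get 8·10 + 22 = 102, and 102 = 3·34.

n = 10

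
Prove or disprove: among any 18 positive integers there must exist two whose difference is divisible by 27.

No; for instance {76, 77, 78, 79, 80, 81, 82, 83, 84, 85, 86, 87, 88, 89, 90, 91, 92, 93} is a counterexample.

Consider the 18 integers 76, 77, …, 93. They lie in distinct residue classes modulo 27, since 18 ≤ 27.
No two share a residue, so no pair has difference divisible by 27; the claim fails for this set.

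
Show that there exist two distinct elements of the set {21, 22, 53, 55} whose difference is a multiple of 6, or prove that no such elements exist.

Residues mod 6: 21↦3, 22↦4, 53↦5, 55↦1.
No residue repeats among the 4 elements, so no pair has difference ≡ 0 (mod 6).

No such pair exists.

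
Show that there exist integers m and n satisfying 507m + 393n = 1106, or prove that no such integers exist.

gcd(507, 393) = 3, so every integer of the form 507m + 393n is a multiple of 3.
But 1106 is not a multiple of 3 (it leaves remainder 2).
So the equation is unsolvable over ℤ.

No, no such integers exist.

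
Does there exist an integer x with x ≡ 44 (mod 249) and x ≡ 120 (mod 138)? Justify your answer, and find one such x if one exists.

There is no such integer.

Reduce both congruences modulo 3, which divides 249 and 138: they say x ≡ 44 (mod 3) and x ≡ 120 (mod 3).
But 44 mod 3 = 2 while 120 mod 3 = 0, a contradiction.
So no integer satisfies both congruences.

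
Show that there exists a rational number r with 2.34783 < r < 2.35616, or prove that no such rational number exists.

Look for a denominator N such that an integer falls strictly between N·2.34783 and N·2.35616. N = 17 works: 17·2.34783 = 39.91311 < 40 < 40.05472 = 17·2.35616.
Hence 40/17 is a rational number with 2.34783 < 40/17 < 2.35616.

r = 40/17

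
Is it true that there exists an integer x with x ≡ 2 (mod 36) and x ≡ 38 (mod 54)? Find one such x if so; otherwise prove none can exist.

x = 38

Here gcd(36, 54) = 18, and both 2 and 38 leave remainder 2 mod 18, so the system is consistent.
The integers ≡ 2 (mod 36) are 2, 38, …; their remainders mod 54 are 2, 38, so x = 38 is the first that is ≡ 38 (mod 54).
Indeed 38 ≡ 2 (mod 36) and 38 ≡ 38 (mod 54).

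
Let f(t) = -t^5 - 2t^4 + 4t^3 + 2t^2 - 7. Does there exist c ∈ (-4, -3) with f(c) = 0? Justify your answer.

Such a root exists.

f(-4) = 281 and f(-3) = -16, which have opposite signs.
As a polynomial, f is continuous on every closed interval.
So by the Intermediate Value Theorem there is a c strictly between -4 and -3 with f(c) = 0.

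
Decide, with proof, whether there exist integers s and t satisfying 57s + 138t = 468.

s = 30, t = -9

gcd(57, 138) = 3, and 3 divides 468, so integer solutions exist.
Dividing through by 3 reduces the equation to 19s + 46t = 156.
Run the Euclidean algorithm on 46 and 19: 46 = 2·19 + 8, 19 = 2·8 + 3, 8 = 2·3 + 2, 3 = 1·2 + 1, 2 = 2·1 + 0.
Back-substituting, 1 = 3 − 1·2 = 3 − (8 − 2·3) = −8 + 3·3 = −8 + 3·(19 − 2·8) = 3·19 − 7·8 = 3·19 − 7·(46 − 2·19) = −7·46 + 17·19; that is, 19·17 + 46·(-7) = 1.
Times 156: 19·2652 + 46·(-1092) = 156, so (2652, -1092) solves it.
The general solution is s = 2652 + 46k, t = -1092 − 19k; taking k = -57 gives the smaller pair s = 30, t = -9.
Check: 57·30 + 138·(-9) = 1710 − 1242 = 468. ✓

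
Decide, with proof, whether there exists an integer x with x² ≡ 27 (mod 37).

x = 8 works: 8² = 64, and 64 − 27 = 37 = 1·37.

x = 8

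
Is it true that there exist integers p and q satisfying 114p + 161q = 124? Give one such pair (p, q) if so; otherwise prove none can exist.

p = 83, q = -58

114 and 161 are coprime, so 114p + 161q ranges over all of ℤ.
Dividing repeatedly: 161 = 1·114 + 47, 114 = 2·47 + 20, 47 = 2·20 + 7, 20 = 2·7 + 6, 7 = 1·6 + 1, 6 = 6·1 + 0.
Back-substituting, 1 = 7 − 1·6 = 7 − (20 − 2·7) = −20 + 3·7 = −20 + 3·(47 − 2·20) = 3·47 − 7·20 = 3·47 − 7·(114 − 2·47) = −7·114 + 17·47 = −7·114 + 17·(161 − 1·114) = 17·161 − 24·114; that is, 114·(-24) + 161·17 = 1.
Times 124: 114·(-2976) + 161·2108 = 124, so (-2976, 2108) solves it.
The general solution is p = -2976 + 161k, q = 2108 − 114k; taking k = 19 gives the smaller pair p = 83, q = -58.
Indeed 114·83 + 161·(-58) = 9462 − 9338 = 124.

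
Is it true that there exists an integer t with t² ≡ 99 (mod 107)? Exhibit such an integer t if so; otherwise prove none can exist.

t = 45

t = 45 works: 45² = 2025, and 2025 − 99 = 1926 = 18·107.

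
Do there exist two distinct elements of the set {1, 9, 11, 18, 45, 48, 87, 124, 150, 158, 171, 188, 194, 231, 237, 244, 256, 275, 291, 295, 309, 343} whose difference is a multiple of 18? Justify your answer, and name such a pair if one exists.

1 and 343 are such a pair.

Reduce each element mod 18: 1↦1, 9↦9, 11↦11, 18↦0, 45↦9, 48↦12, 87↦15, 124↦16, 150↦6, 158↦14, 171↦9, 188↦8, 194↦14, 231↦15, 237↦3, 244↦10, 256↦4, 275↦5, 291↦3, 295↦7, 309↦3, 343↦1. The residue 1 repeats (at 1 and 343), and 343 − 1 = 342 = 19·18.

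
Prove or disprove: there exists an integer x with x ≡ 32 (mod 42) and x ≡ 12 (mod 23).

The moduli 42 and 23 are coprime, so by the Chinese Remainder Theorem a unique solution modulo 966 exists.
Write x = 32 + 42t and require 32 + 42t ≡ 12 (mod 23), i.e. 42t ≡ 3 (mod 23).
42 ≡ 19 (mod 23), so this reads 19t ≡ 3 (mod 23). To invert 19 modulo 23: 23 = 1·19 + 4, 19 = 4·4 + 3, 4 = 1·3 + 1, 3 = 3·1 + 0, and unwinding, 1 = 4 − 1·3 = 4 − (19 − 4·4) = −19 + 5·4 = −19 + 5·(23 − 1·19) = 5·23 − 6·19. Thus 19⁻¹ ≡ -6 ≡ 17 (mod 23).
Therefore t ≡ 17·3 = 51 ≡ 5 (mod 23).
Taking t = 5 gives x = 32 + 42·5 = 242.
Indeed 242 ≡ 32 (mod 42) and 242 ≡ 12 (mod 23).

x = 242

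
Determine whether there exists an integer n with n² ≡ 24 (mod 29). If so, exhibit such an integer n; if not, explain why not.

n = 13

Take n = 13. Then 13² = 169 = 5·29 + 24, so 13² ≡ 24 (mod 29).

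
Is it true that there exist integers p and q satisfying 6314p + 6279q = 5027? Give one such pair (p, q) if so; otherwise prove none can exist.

Both 6314 and 6279 are divisible by gcd(6314, 6279) = 7, hence so is any combination 6314p + 6279q.
But 5027 is not a multiple of 7 (it leaves remainder 1).
Hence no integers p, q satisfy the equation.

No such integers exist.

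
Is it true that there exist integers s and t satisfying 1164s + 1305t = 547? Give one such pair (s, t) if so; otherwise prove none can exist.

No such integers exist.

Both 1164 and 1305 are divisible by gcd(1164, 1305) = 3, hence so is any combination 1164s + 1305t.
But 547 = 3·182 + 1, so 3 ∤ 547.
So the equation is unsolvable over ℤ.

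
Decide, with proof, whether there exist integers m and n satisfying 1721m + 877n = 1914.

m = 819, n = -1605

Since gcd(1721, 877) = 1, every integer is an integer combination of 1721 and 877.
Euclidean algorithm: 1721 = 1·877 + 844, 877 = 1·844 + 33, 844 = 25·33 + 19, 33 = 1·19 + 14, 19 = 1·14 + 5, 14 = 2·5 + 4, 5 = 1·4 + 1, 4 = 4·1 + 0.
Working back up the chain: 1 = 5 − 1·4 = 5 − (14 − 2·5) = −14 + 3·5 = −14 + 3·(19 − 1·14) = 3·19 − 4·14 = 3·19 − 4·(33 − 1·19) = −4·33 + 7·19 = −4·33 + 7·(844 − 25·33) = 7·844 − 179·33 = 7·844 − 179·(877 − 1·844) = −179·877 + 186·844 = −179·877 + 186·(1721 − 1·877) = 186·1721 − 365·877. So 1721·186 + 877·(-365) = 1.
Scaling by 1914 gives the particular solution (m, n) = (356004, -698610).
The general solution is m = 356004 + 877k, n = -698610 − 1721k; taking k = -405 gives the smaller pair m = 819, n = -1605.
Indeed 1721·819 + 877·(-1605) = 1409499 − 1407585 = 1914.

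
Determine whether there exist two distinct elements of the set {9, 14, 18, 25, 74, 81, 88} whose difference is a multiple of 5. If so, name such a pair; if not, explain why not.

9 mod 5 = 4 and 14 mod 5 = 4, so 14 − 9 = 5 = 1·5.

9 and 14 are such a pair.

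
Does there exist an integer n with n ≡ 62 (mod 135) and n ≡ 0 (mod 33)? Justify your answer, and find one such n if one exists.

There is no such integer.

Both moduli are multiples of 3 = gcd(135, 33), so any solution would satisfy n ≡ 62 and n ≡ 0 modulo 3 simultaneously.
These are incompatible: 62 − 0 = 62 is not divisible by 3.
Therefore no such n exists.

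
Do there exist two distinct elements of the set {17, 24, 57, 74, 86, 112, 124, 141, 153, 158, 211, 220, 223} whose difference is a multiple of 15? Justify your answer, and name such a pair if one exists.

Residues mod 15: 17↦2, 24↦9, 57↦12, 74↦14, 86↦11, 112↦7, 124↦4, 141↦6, 153↦3, 158↦8, 211↦1, 220↦10, 223↦13.
These 13 residues are pairwise different, hence no difference of two elements is divisible by 15.

No such pair exists.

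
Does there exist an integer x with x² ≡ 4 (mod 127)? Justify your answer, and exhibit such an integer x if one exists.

Take x = 125. Then 125² = 15625 = 123·127 + 4, so 125² ≡ 4 (mod 127).

x = 125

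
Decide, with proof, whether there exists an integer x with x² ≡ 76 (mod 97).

No, no such integer exists.

Apply Euler's criterion with the prime 97: 76 is a quadratic residue iff 76^48 ≡ 1 (mod 97), and a non-residue iff it is ≡ −1.
Squaring successively (mod 97): 76^2 = 5776 ≡ 53; 76^4 ≡ 53² = 2809 ≡ 93; 76^8 ≡ 93² = 8649 ≡ 16; 76^16 ≡ 16² = 256 ≡ 62; 76^32 ≡ 62² = 3844 ≡ 61.
Since 48 = 32 + 16, 76^48 ≡ 61 · 62; multiplying out mod 97: 61·62 = 3782 ≡ 96. Thus 76^48 ≡ 96 ≡ −1 (mod 97).
The value −1 means 76 is a non-residue modulo 97, so x² ≡ 76 (mod 97) is impossible.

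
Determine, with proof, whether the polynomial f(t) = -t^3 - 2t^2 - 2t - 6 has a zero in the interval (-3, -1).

Yes, f has a root in the interval.

f(-3) = 9 and f(-1) = -5, which have opposite signs.
Since f is a polynomial it is continuous on [-3, -1].
By the Intermediate Value Theorem f must vanish at some point of (-3, -1).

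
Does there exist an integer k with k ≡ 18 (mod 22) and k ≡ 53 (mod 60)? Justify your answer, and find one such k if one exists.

No, no such integer exists.

Reduce both congruences modulo 2, which divides 22 and 60: they say k ≡ 18 (mod 2) and k ≡ 53 (mod 2).
These are incompatible: 18 − 53 = -35 is not divisible by 2.
Therefore no such k exists.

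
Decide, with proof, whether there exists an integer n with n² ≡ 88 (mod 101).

n = 47

n = 47 works: 47² = 2209, and 2209 − 88 = 2121 = 21·101.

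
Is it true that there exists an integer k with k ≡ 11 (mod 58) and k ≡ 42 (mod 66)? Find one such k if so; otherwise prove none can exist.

gcd(58, 66) = 2. If k ≡ 11 (mod 58) and k ≡ 42 (mod 66), then k ≡ 11 (mod 2) and k ≡ 42 (mod 2).
However 11 ≡ 1 and 42 ≡ 0 (mod 2), and 1 ≠ 0.
Hence the system has no solution.

There is no such integer.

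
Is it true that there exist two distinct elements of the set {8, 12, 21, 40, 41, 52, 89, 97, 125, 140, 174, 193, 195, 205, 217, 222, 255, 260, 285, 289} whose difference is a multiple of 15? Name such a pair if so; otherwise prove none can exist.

The pair (12, 222) works.

Both 12 and 222 leave remainder 12 on division by 15; their difference 210 = 14·15 is a multiple of 15.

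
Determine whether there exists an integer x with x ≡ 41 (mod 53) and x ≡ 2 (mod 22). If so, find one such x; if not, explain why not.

x = 200

The moduli 53 and 22 are coprime, so by the Chinese Remainder Theorem a unique solution modulo 1166 exists.
Any solution of the first congruence is x = 41 + 53t; substituting into the second, 53t ≡ 2 − 41 ≡ 5 (mod 22).
53 ≡ 9 (mod 22), so this reads 9t ≡ 5 (mod 22). To invert 9 modulo 22: 22 = 2·9 + 4, 9 = 2·4 + 1, 4 = 4·1 + 0, and unwinding, 1 = 9 − 2·4 = 9 − 2·(22 − 2·9) = −2·22 + 5·9. Thus 9⁻¹ ≡ 5 (mod 22).
Therefore t ≡ 5·5 = 25 ≡ 3 (mod 22).
With t = 3: x = 41 + 53·3 = 200.
Indeed 200 ≡ 41 (mod 53) and 200 ≡ 2 (mod 22).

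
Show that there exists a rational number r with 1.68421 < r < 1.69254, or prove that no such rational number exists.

Multiplying by 13: 13·1.68421 = 21.89473 and 13·1.69254 = 22.00302, so the integer 22 lies strictly between them.
Hence 22/13 is a rational number with 1.68421 < 22/13 < 1.69254.

r = 22/13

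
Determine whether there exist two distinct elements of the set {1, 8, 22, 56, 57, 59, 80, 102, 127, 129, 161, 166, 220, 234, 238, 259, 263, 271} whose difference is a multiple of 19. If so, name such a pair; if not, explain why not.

No such pair exists.

Reduce each element modulo 19: 1↦1, 8↦8, 22↦3, 56↦18, 57↦0, 59↦2, 80↦4, 102↦7, 127↦13, 129↦15, 161↦9, 166↦14, 220↦11, 234↦6, 238↦10, 259↦12, 263↦16, 271↦5.
All 18 residues are distinct, so no two elements differ by a multiple of 19.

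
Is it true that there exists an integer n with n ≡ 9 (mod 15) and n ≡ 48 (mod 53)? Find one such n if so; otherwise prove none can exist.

The moduli 15 and 53 are coprime, so by the Chinese Remainder Theorem a unique solution modulo 795 exists.
Any solution of the first congruence is n = 9 + 15t; substituting into the second, 15t ≡ 48 − 9 ≡ 39 (mod 53).
Since 15·46 = 690 = 13·53 + 1, the inverse of 15 mod 53 is 46.
Multiplying by 46: t ≡ 46·39 = 1794 ≡ 45 (mod 53).
Taking t = 45 gives n = 9 + 15·45 = 684.
Check: 684 mod 15 = 9, 684 mod 53 = 48. ✓

n = 684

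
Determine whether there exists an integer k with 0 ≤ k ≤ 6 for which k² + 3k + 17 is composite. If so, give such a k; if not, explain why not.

At k = 1: 1² + 3·1 + 17 = 21 = 3·7, which is composite.

k = 1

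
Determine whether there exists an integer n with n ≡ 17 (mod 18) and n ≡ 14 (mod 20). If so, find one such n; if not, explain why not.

Both moduli are multiples of 2 = gcd(18, 20), so any solution would satisfy n ≡ 17 and n ≡ 14 modulo 2 simultaneously.
These are incompatible: 17 − 14 = 3 is not divisible by 2.
So no integer satisfies both congruences.

There is no such integer.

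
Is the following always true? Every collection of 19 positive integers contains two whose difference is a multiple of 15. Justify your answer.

Partition the integers by their residue mod 15; there are 15 classes.
Since 19 > 15, two of the 19 integers must share a residue class by the pigeonhole principle; call them a and b.
Then a ≡ b (mod 15), i.e. 15 ∣ (a − b).

True.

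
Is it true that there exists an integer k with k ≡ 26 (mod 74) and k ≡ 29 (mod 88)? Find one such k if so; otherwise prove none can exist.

No such integer exists.

Reduce both congruences modulo 2, which divides 74 and 88: they say k ≡ 26 (mod 2) and k ≡ 29 (mod 2).
These are incompatible: 26 − 29 = -3 is not divisible by 2.
Therefore no such k exists.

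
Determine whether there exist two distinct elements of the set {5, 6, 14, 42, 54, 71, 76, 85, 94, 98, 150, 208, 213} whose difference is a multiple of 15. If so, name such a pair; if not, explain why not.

No such pair exists.

Residues mod 15: 5↦5, 6↦6, 14↦14, 42↦12, 54↦9, 71↦11, 76↦1, 85↦10, 94↦4, 98↦8, 150↦0, 208↦13, 213↦3.
No residue repeats among the 13 elements, so no pair has difference ≡ 0 (mod 15).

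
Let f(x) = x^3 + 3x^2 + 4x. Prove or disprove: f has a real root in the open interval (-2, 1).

f(-2) = -4 and f(1) = 8, which have opposite signs.
As a polynomial, f is continuous on every closed interval.
By the Intermediate Value Theorem f must vanish at some point of (-2, 1).

Yes, f has a root in the interval.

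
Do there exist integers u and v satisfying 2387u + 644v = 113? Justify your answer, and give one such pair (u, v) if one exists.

Any value of 2387u + 644v is a multiple of gcd(2387, 644) = 7.
But 113 is not a multiple of 7 (it leaves remainder 1).
So the equation is unsolvable over ℤ.

No such integers exist.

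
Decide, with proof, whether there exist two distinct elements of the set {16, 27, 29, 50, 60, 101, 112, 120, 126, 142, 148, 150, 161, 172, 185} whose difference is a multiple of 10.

16 mod 10 = 6 and 126 mod 10 = 6, so 126 − 16 = 110 = 11·10.

The pair (16, 126) works.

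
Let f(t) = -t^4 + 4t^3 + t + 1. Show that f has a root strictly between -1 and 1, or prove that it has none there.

f(-1) = -5 and f(1) = 5, which have opposite signs.
Since f is a polynomial it is continuous on [-1, 1].
By the Intermediate Value Theorem f must vanish at some point of (-1, 1).

Such a root exists.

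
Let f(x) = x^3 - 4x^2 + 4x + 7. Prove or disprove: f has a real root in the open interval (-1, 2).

Yes, f has a root in the interval.

f(-1) = -2 and f(2) = 7, which have opposite signs.
As a polynomial, f is continuous on every closed interval.
By the Intermediate Value Theorem f must vanish at some point of (-1, 2).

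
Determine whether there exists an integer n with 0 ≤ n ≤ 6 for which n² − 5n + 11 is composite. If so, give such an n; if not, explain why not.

The values for n = 0, 1, …, 6 are 11, 7, 5, 5, 7, 11, 17, and each of these is prime.
So no value in the range makes the expression composite.

There is no such integer n in that range.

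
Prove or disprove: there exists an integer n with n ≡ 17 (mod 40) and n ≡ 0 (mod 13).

n = 377

gcd(40, 13) = 1, so the Chinese Remainder Theorem guarantees exactly one residue class mod 520 satisfying both.
Any solution of the first congruence is n = 17 + 40t; substituting into the second, 40t ≡ 0 − 17 ≡ 9 (mod 13).
40 ≡ 1 (mod 13), so this reads 1t ≡ 9 (mod 13). So t ≡ 9 (mod 13).
Taking t = 9 gives n = 17 + 40·9 = 377.
Check: 377 mod 40 = 17, 377 mod 13 = 0. ✓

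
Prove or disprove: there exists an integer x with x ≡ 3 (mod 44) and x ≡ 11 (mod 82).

gcd(44, 82) = 2. A simultaneous solution exists iff 3 ≡ 11 (mod 2); here 3 mod 2 = 1 = 11 mod 2, so it does.
Write x = 3 + 44t. Then 44t ≡ 11 − 3 ≡ 8 (mod 82); dividing through by 2 gives 22t ≡ 4 (mod 41).
To invert 22 modulo 41: 41 = 1·22 + 19, 22 = 1·19 + 3, 19 = 6·3 + 1, 3 = 3·1 + 0, and unwinding, 1 = 19 − 6·3 = 19 − 6·(22 − 1·19) = −6·22 + 7·19 = −6·22 + 7·(41 − 1·22) = 7·41 − 13·22. Thus 22⁻¹ ≡ -13 ≡ 28 (mod 41).
Therefore t ≡ 28·4 = 112 ≡ 30 (mod 41).
Then x = 3 + 44·30 = 1323.
Verify: 1323 = 30·44 + 3 and 1323 = 16·82 + 11. ✓

x = 1323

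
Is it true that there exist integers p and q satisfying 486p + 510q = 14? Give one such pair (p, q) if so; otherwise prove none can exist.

No, no such integers exist.

Any value of 486p + 510q is a multiple of gcd(486, 510) = 6.
But 14 is not a multiple of 6 (it leaves remainder 2).
Hence no integers p, q satisfy the equation.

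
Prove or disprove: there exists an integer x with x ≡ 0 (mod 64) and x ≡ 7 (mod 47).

Since 64 and 47 share no common factor, CRT says the pair of congruences has a solution (unique mod 3008).
Any solution of the first congruence is x = 0 + 64t; substituting into the second, 64t ≡ 7 − 0 ≡ 7 (mod 47).
64 ≡ 17 (mod 47), so this reads 17t ≡ 7 (mod 47). Since 17·36 = 612 = 13·47 + 1, the inverse of 17 mod 47 is 36.
Therefore t ≡ 36·7 = 252 ≡ 17 (mod 47).
With t = 17: x = 0 + 64·17 = 1088.
Check: 1088 mod 64 = 0, 1088 mod 47 = 7. ✓

x = 1088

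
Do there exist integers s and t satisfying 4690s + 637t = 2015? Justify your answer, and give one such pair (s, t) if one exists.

No, no such integers exist.

Both 4690 and 637 are divisible by gcd(4690, 637) = 7, hence so is any combination 4690s + 637t.
But 2015 is not a multiple of 7 (it leaves remainder 6).
Hence no integers s, t satisfy the equation.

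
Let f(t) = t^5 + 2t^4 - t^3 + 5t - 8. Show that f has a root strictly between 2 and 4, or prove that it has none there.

No.

The endpoint values f(2) = 58 and f(4) = 1484 are both positive. Claim: f(t) > 0 for every t in (2, 4).
Shift to the endpoint 2: with t = 2 + u (0 < u < 2), one computes f(2 + u) = u^5 + 12u^4 + 55u^3 + 122u^2 + 137u + 58.
The nonzero coefficients here are all positive, so for u > 0 every term is positive (or zero), and the constant term 58 is strictly positive.
Therefore f(t) > 0 throughout (2, 4), and f has no zero there.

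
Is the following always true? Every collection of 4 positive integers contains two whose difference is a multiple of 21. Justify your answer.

Consider the 4 integers 84, 85, 86, 87. They lie in distinct residue classes modulo 21, since 4 ≤ 21.
No two share a residue, so no pair has difference divisible by 21; the claim fails for this set.

No; for instance {84, 85, 86, 87} is a counterexample.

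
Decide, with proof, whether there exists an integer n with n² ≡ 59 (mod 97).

97 is prime, so by Euler's criterion 59 is a square mod 97 iff 59^((97−1)/2) = 59^48 ≡ 1 (mod 97).
Squaring successively (mod 97): 59^2 = 3481 ≡ 86; 59^4 ≡ 86² = 7396 ≡ 24; 59^8 ≡ 24² = 576 ≡ 91; 59^16 ≡ 91² = 8281 ≡ 36; 59^32 ≡ 36² = 1296 ≡ 35.
Since 48 = 32 + 16, 59^48 ≡ 35 · 36; multiplying out mod 97: 35·36 = 1260 ≡ 96. Thus 59^48 ≡ 96 ≡ −1 (mod 97).
The value −1 means 59 is a non-residue modulo 97, so n² ≡ 59 (mod 97) is impossible.

There is no such integer.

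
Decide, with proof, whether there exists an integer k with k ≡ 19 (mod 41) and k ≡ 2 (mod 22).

The moduli 41 and 22 are coprime, so by the Chinese Remainder Theorem a unique solution modulo 902 exists.
Any solution of the first congruence is k = 19 + 41t; substituting into the second, 41t ≡ 2 − 19 ≡ 5 (mod 22).
41 ≡ 19 (mod 22), so this reads 19t ≡ 5 (mod 22). Invert 19 mod 22 by the Euclidean algorithm: 22 = 1·19 + 3, 19 = 6·3 + 1, 3 = 3·1 + 0; back-substituting, 1 = 19 − 6·3 = 19 − 6·(22 − 1·19) = −6·22 + 7·19. Hence 19·7 ≡ 1, so 19⁻¹ ≡ 7 (mod 22).
Multiplying by 7: t ≡ 7·5 = 35 ≡ 13 (mod 22).
Taking t = 13 gives k = 19 + 41·13 = 552.
Check: 552 mod 41 = 19, 552 mod 22 = 2. ✓

k = 552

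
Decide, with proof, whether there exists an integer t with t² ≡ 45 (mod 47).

There is no such integer.

47 is prime, so by Euler's criterion 45 is a square mod 47 iff 45^((47−1)/2) = 45^23 ≡ 1 (mod 47).
Squaring successively (mod 47): 45^2 = 2025 ≡ 4; 45^4 ≡ 4² = 16 ≡ 16; 45^8 ≡ 16² = 256 ≡ 21; 45^16 ≡ 21² = 441 ≡ 18.
Since 23 = 16 + 4 + 2 + 1, 45^23 ≡ 18 · 16 · 4 · 45; multiplying out mod 47: 18·16 = 288 ≡ 6, then 6·4 = 24 ≡ 24, then 24·45 = 1080 ≡ 46. Thus 45^23 ≡ 46 ≡ −1 (mod 47).
By Euler's criterion 45 is a quadratic non-residue mod 47: no t satisfies t² ≡ 45 (mod 47).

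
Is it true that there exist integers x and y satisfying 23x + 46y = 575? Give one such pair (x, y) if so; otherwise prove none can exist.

Since gcd(23, 46) = 23 and 575 = 23·25, Bézout's identity guarantees a solution.
Dividing through by 23 reduces the equation to 1x + 2y = 25.
With a unit coefficient on x, (x, y) = (25, 0) is an immediate solution.
The general solution is x = 25 + 2k, y = 0 − 1k; taking k = -12 gives the smaller pair x = 1, y = 12.
Indeed 23·1 + 46·12 = 23 + 552 = 575.

x = 1, y = 12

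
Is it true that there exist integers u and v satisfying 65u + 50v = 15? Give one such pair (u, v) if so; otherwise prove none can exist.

gcd(65, 50) = 5, and 5 divides 15, so integer solutions exist.
Dividing through by 5 reduces the equation to 13u + 10v = 3.
Euclidean algorithm: 13 = 1·10 + 3, 10 = 3·3 + 1, 3 = 3·1 + 0.
Unwinding: 1 = 10 − 3·3 = 10 − 3·(13 − 1·10) = −3·13 + 4·10, i.e. 13·(-3) + 10·4 = 1.
Scaling by 3 gives the particular solution (u, v) = (-9, 12).
Adding 1·10 to u and subtracting 1·13 from v gives the tidier solution (1, -1).
Indeed 65·1 + 50·(-1) = 65 − 50 = 15.

u = 1, v = -1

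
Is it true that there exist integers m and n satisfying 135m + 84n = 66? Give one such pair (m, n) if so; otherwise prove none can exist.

m = 26, n = -41

Since gcd(135, 84) = 3 and 66 = 3·22, Bézout's identity guarantees a solution.
Dividing through by 3 reduces the equation to 45m + 28n = 22.
Dividing repeatedly: 45 = 1·28 + 17, 28 = 1·17 + 11, 17 = 1·11 + 6, 11 = 1·6 + 5, 6 = 1·5 + 1, 5 = 5·1 + 0.
Working back up the chain: 1 = 6 − 1·5 = 6 − (11 − 1·6) = −11 + 2·6 = −11 + 2·(17 − 1·11) = 2·17 − 3·11 = 2·17 − 3·(28 − 1·17) = −3·28 + 5·17 = −3·28 + 5·(45 − 1·28) = 5·45 − 8·28. So 45·5 + 28·(-8) = 1.
Times 22: 45·110 + 28·(-176) = 22, so (110, -176) solves it.
Subtracting 3·28 from m and adding 3·45 to n gives the tidier solution (26, -41).
Indeed 135·26 + 84·(-41) = 3510 − 3444 = 66.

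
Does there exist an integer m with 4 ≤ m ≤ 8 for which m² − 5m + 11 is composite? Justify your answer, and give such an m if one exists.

At m = 8: 8² − 5·8 + 11 = 35 = 5·7, which is composite.

m = 8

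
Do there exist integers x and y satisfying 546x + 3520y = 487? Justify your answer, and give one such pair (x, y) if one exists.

No such integers exist.

gcd(546, 3520) = 2, so every integer of the form 546x + 3520y is a multiple of 2.
But 487 = 2·243 + 1, so 2 ∤ 487.
So the equation is unsolvable over ℤ.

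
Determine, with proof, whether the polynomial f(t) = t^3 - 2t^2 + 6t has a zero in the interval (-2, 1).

Such a root exists.

f(-2) = -28 and f(1) = 5, which have opposite signs.
As a polynomial, f is continuous on every closed interval.
By the Intermediate Value Theorem, f takes the value 0 somewhere in the open interval.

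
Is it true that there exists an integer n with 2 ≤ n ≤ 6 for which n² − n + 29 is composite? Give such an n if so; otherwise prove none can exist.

At n = 5: 5² − 5 + 29 = 49 = 7·7, which is composite.

n = 5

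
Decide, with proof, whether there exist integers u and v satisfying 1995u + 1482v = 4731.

Since gcd(1995, 1482) = 57 and 4731 = 57·83, Bézout's identity guarantees a solution.
Dividing through by 57 reduces the equation to 35u + 26v = 83.
Dividing repeatedly: 35 = 1·26 + 9, 26 = 2·9 + 8, 9 = 1·8 + 1, 8 = 8·1 + 0.
Unwinding: 1 = 9 − 1·8 = 9 − (26 − 2·9) = −26 + 3·9 = −26 + 3·(35 − 1·26) = 3·35 − 4·26, i.e. 35·3 + 26·(-4) = 1.
Multiplying through by 83: u = 3·83 = 249, v = (-4)·83 = -332 is a solution.
The general solution is u = 249 + 26k, v = -332 − 35k; taking k = -9 gives the smaller pair u = 15, v = -17.
Check: 1995·15 + 1482·(-17) = 29925 − 25194 = 4731. ✓

u = 15, v = -17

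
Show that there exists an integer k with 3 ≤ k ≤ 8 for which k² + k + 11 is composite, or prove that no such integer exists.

No such integer k in that range exists.

The values for k = 3, 4, …, 8 are 23, 31, 41, 53, 67, 83, and each of these is prime.
So no value in the range makes the expression composite.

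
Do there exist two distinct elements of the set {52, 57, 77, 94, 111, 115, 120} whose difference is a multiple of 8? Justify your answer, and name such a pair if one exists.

Reduce each element modulo 8: 52↦4, 57↦1, 77↦5, 94↦6, 111↦7, 115↦3, 120↦0.
All 7 residues are distinct, so no two elements differ by a multiple of 8.

There is no such pair.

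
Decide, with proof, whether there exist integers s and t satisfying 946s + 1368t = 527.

There are no such integers.

Any value of 946s + 1368t is a multiple of gcd(946, 1368) = 2.
But 527 = 2·263 + 1, so 2 ∤ 527.
So the equation is unsolvable over ℤ.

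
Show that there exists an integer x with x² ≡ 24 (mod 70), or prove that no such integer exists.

Reduce modulo 7, which divides 70: we would need x² ≡ 3 (mod 7).
Computing x² mod 7 for x = 0, 1, …, 3 (enough, by the symmetry x ↦ 7 − x) gives 0, 1, 4, 2.
The set of squares mod 7 is therefore {0, 1, 2, 4}, which does not contain 3.
Therefore x² ≡ 24 (mod 70) has no solution.

There is no such integer.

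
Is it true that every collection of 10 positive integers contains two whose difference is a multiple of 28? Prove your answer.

No; for instance {51, 52, 53, 54, 55, 56, 57, 58, 59, 60} is a counterexample.

Take the 10 consecutive integers 51, 52, …, 60: their residues mod 28 are all distinct because 10 ≤ 28.
Any two of them differ by at most 9 < 28 and by at least 1, so no difference is a multiple of 28.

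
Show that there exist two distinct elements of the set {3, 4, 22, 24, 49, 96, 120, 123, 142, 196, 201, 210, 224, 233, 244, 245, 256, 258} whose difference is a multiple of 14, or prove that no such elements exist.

Reduce each element mod 14: 3↦3, 4↦4, 22↦8, 24↦10, 49↦7, 96↦12, 120↦8, 123↦11, 142↦2, 196↦0, 201↦5, 210↦0, 224↦0, 233↦9, 244↦6, 245↦7, 256↦4, 258↦6. The residue 4 repeats (at 4 and 256), and 256 − 4 = 252 = 18·14.

4 and 256 are such a pair.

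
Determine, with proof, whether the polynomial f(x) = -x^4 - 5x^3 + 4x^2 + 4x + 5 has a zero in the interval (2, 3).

No such root exists.

The endpoint values f(2) = -27 and f(3) = -163 are both negative. Claim: f(x) < 0 for every x in (2, 3).
Shift to the endpoint 2: with x = 2 + u (0 < u < 1), one computes f(2 + u) = -u^4 - 13u^3 - 50u^2 - 72u - 27.
All 5 nonzero coefficients of this polynomial in u are negative; hence for u > 0 the value is a sum of negative terms (the constant -27 among them).
Therefore f(x) < 0 throughout (2, 3), and f has no zero there.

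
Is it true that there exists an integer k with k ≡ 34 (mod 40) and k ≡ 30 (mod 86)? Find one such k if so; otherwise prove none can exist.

The moduli are not coprime: gcd(40, 86) = 2. Compatibility requires 2 ∣ (30 − 34) = -4, which holds, so solutions exist.
Put k = 34 + 40t, so we need 40t ≡ 82 (mod 86), equivalently (divide by 2) 20t ≡ 41 (mod 43).
Note 20·28 = 560 ≡ 1 (mod 43) (as 560 − 1 = 13·43), so 20⁻¹ ≡ 28.
Therefore t ≡ 28·41 = 1148 ≡ 30 (mod 43).
Then k = 34 + 40·30 = 1234.
Check: 1234 mod 40 = 34, 1234 mod 86 = 30. ✓

k = 1234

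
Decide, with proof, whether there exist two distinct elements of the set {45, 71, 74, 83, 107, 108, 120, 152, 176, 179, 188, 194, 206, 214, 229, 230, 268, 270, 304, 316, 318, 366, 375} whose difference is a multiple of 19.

The pair (45, 83) works.

Both 45 and 83 leave remainder 7 on division by 19; their difference 38 = 2·19 is a multiple of 19.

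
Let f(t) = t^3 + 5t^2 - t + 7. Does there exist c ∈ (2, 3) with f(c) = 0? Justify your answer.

The endpoint values f(2) = 33 and f(3) = 76 are both positive. Claim: f(t) > 0 for every t in (2, 3).
Shift to the endpoint 2: with t = 2 + u (0 < u < 1), one computes f(2 + u) = u^3 + 11u^2 + 31u + 33.
All 4 nonzero coefficients of this polynomial in u are positive; hence for u > 0 the value is a sum of positive terms (the constant 33 among them).
Therefore f(t) > 0 throughout (2, 3), and f has no zero there.

f has no root in that interval.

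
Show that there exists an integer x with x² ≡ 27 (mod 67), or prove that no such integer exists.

No such integer exists.

67 is prime, so by Euler's criterion 27 is a square mod 67 iff 27^((67−1)/2) = 27^33 ≡ 1 (mod 67).
Repeated squaring mod 67: 27^2 = 729 ≡ 59; 27^4 ≡ 59² = 3481 ≡ 64; 27^8 ≡ 64² = 4096 ≡ 9; 27^16 ≡ 9² = 81 ≡ 14; 27^32 ≡ 14² = 196 ≡ 62.
Since 33 = 32 + 1, 27^33 ≡ 62 · 27; multiplying out mod 67: 62·27 = 1674 ≡ 66. Thus 27^33 ≡ 66 ≡ −1 (mod 67).
By Euler's criterion 27 is a quadratic non-residue mod 67: no x satisfies x² ≡ 27 (mod 67).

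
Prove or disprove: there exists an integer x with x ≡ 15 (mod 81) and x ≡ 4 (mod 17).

x = 582

gcd(81, 17) = 1, so the Chinese Remainder Theorem guarantees exactly one residue class mod 1377 satisfying both.
Write x = 15 + 81t and require 15 + 81t ≡ 4 (mod 17), i.e. 81t ≡ 6 (mod 17).
81 ≡ 13 (mod 17), so this reads 13t ≡ 6 (mod 17). Invert 13 mod 17 by the Euclidean algorithm: 17 = 1·13 + 4, 13 = 3·4 + 1, 4 = 4·1 + 0; back-substituting, 1 = 13 − 3·4 = 13 − 3·(17 − 1·13) = −3·17 + 4·13. Hence 13·4 ≡ 1, so 13⁻¹ ≡ 4 (mod 17).
Multiplying by 4: t ≡ 4·6 = 24 ≡ 7 (mod 17).
Taking t = 7 gives x = 15 + 81·7 = 582.
Indeed 582 ≡ 15 (mod 81) and 582 ≡ 4 (mod 17).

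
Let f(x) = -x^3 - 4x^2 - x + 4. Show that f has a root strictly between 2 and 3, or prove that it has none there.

No.

The endpoint values f(2) = -22 and f(3) = -62 are both negative. Claim: f(x) < 0 for every x in (2, 3).
Substitute x = 2 + u, where 0 < u < 1 on the interval. Expanding, f(2 + u) = -u^3 - 10u^2 - 29u - 22.
All 4 nonzero coefficients of this polynomial in u are negative; hence for u > 0 the value is a sum of negative terms (the constant -22 among them).
So f is strictly negative on (2, 3); no root exists in the interval.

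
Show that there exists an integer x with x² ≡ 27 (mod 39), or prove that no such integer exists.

x = 12 works: 12² = 144, and 144 − 27 = 117 = 3·39.

x = 12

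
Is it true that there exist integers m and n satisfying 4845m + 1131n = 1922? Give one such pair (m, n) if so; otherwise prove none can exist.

gcd(4845, 1131) = 3, so every integer of the form 4845m + 1131n is a multiple of 3.
But 1922 is not a multiple of 3 (it leaves remainder 2).
Therefore 4845m + 1131n = 1922 has no solution in integers.

There are no such integers.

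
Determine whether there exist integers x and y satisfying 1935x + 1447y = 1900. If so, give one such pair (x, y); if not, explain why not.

x = 846, y = -1130

1935 and 1447 are coprime, so 1935x + 1447y ranges over all of ℤ.
Dividing repeatedly: 1935 = 1·1447 + 488, 1447 = 2·488 + 471, 488 = 1·471 + 17, 471 = 27·17 + 12, 17 = 1·12 + 5, 12 = 2·5 + 2, 5 = 2·2 + 1, 2 = 2·1 + 0.
Unwinding: 1 = 5 − 2·2 = 5 − 2·(12 − 2·5) = −2·12 + 5·5 = −2·12 + 5·(17 − 1·12) = 5·17 − 7·12 = 5·17 − 7·(471 − 27·17) = −7·471 + 194·17 = −7·471 + 194·(488 − 1·471) = 194·488 − 201·471 = 194·488 − 201·(1447 − 2·488) = −201·1447 + 596·488 = −201·1447 + 596·(1935 − 1·1447) = 596·1935 − 797·1447, i.e. 1935·596 + 1447·(-797) = 1.
Scaling by 1900 gives the particular solution (x, y) = (1132400, -1514300).
Shifting by a multiple of (1447, −1935) keeps it a solution: x = 1132400 − 782·1447 = 846, y = -1514300 + 782·1935 = -1130.
Indeed 1935·846 + 1447·(-1130) = 1637010 − 1635110 = 1900.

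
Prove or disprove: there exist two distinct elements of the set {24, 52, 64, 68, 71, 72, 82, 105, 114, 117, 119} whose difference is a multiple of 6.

The pair (24, 72) works.

Reduce each element mod 6: 24↦0, 52↦4, 64↦4, 68↦2, 71↦5, 72↦0, 82↦4, 105↦3, 114↦0, 117↦3, 119↦5. The residue 0 repeats (at 24 and 72), and 72 − 24 = 48 = 8·6.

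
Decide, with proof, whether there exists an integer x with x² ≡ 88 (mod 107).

Apply Euler's criterion with the prime 107: 88 is a quadratic residue iff 88^53 ≡ 1 (mod 107), and a non-residue iff it is ≡ −1.
Repeated squaring mod 107: 88^2 = 7744 ≡ 40; 88^4 ≡ 40² = 1600 ≡ 102; 88^8 ≡ 102² = 10404 ≡ 25; 88^16 ≡ 25² = 625 ≡ 90; 88^32 ≡ 90² = 8100 ≡ 75.
Since 53 = 32 + 16 + 4 + 1, 88^53 ≡ 75 · 90 · 102 · 88; multiplying out mod 107: 75·90 = 6750 ≡ 9, then 9·102 = 918 ≡ 62, then 62·88 = 5456 ≡ 106. Thus 88^53 ≡ 106 ≡ −1 (mod 107).
By Euler's criterion 88 is a quadratic non-residue mod 107: no x satisfies x² ≡ 88 (mod 107).

No such integer exists.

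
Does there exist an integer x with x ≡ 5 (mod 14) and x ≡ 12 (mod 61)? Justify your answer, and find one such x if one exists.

gcd(14, 61) = 1, so the Chinese Remainder Theorem guarantees exactly one residue class mod 854 satisfying both.
Any solution of the first congruence is x = 5 + 14t; substituting into the second, 14t ≡ 12 − 5 ≡ 7 (mod 61).
Since 14·48 = 672 = 11·61 + 1, the inverse of 14 mod 61 is 48.
Therefore t ≡ 48·7 = 336 ≡ 31 (mod 61).
With t = 31: x = 5 + 14·31 = 439.
Check: 439 mod 14 = 5, 439 mod 61 = 12. ✓

x = 439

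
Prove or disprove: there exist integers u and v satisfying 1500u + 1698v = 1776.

u = 214, v = -188

Every value of 1500u + 1698v is a multiple of gcd(1500, 1698) = 6; since 6 ∣ 1776, solutions exist.
Dividing through by 6 reduces the equation to 250u + 283v = 296.
Run the Euclidean algorithm on 283 and 250: 283 = 1·250 + 33, 250 = 7·33 + 19, 33 = 1·19 + 14, 19 = 1·14 + 5, 14 = 2·5 + 4, 5 = 1·4 + 1, 4 = 4·1 + 0.
Back-substituting, 1 = 5 − 1·4 = 5 − (14 − 2·5) = −14 + 3·5 = −14 + 3·(19 − 1·14) = 3·19 − 4·14 = 3·19 − 4·(33 − 1·19) = −4·33 + 7·19 = −4·33 + 7·(250 − 7·33) = 7·250 − 53·33 = 7·250 − 53·(283 − 1·250) = −53·283 + 60·250; that is, 250·60 + 283·(-53) = 1.
Multiplying through by 296: u = 60·296 = 17760, v = (-53)·296 = -15688 is a solution.
Subtracting 62·283 from u and adding 62·250 to v gives the tidier solution (214, -188).
Check: 1500·214 + 1698·(-188) = 321000 − 319224 = 1776. ✓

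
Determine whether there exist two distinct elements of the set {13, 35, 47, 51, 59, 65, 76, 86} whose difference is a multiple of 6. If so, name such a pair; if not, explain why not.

The pair (35, 47) works.

Reduce each element mod 6: 13↦1, 35↦5, 47↦5, 51↦3, 59↦5, 65↦5, 76↦4, 86↦2. The residue 5 repeats (at 35 and 47), and 47 − 35 = 12 = 2·6.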